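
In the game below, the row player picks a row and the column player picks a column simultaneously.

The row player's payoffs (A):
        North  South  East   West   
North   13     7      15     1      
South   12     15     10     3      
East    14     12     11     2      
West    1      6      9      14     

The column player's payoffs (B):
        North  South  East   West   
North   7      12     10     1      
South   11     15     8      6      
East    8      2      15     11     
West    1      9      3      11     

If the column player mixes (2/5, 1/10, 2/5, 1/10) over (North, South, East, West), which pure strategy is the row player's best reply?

North

Compute the row player's expected payoff from each pure strategy against the given mix.
North: (2/5)·13 + (1/10)·7 + (2/5)·15 + (1/10)·1 = 12
South: (2/5)·12 + (1/10)·15 + (2/5)·10 + (1/10)·3 = 53/5
East: (2/5)·14 + (1/10)·12 + (2/5)·11 + (1/10)·2 = 57/5
West: (2/5)·1 + (1/10)·6 + (2/5)·9 + (1/10)·14 = 6
Highest expected payoff is 12, from North.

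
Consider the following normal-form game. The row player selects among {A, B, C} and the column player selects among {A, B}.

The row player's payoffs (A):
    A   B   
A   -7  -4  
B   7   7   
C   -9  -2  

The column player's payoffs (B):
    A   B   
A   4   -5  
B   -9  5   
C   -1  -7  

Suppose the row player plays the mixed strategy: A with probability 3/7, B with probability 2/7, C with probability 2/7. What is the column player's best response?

The column player's best reply maximizes expected payoff against the mix.
A: (3/7)·4 + (2/7)·(-9) + (2/7)·(-1) = -8/7
B: (3/7)·(-5) + (2/7)·5 + (2/7)·(-7) = -19/7
Highest expected payoff is -8/7, from A.

A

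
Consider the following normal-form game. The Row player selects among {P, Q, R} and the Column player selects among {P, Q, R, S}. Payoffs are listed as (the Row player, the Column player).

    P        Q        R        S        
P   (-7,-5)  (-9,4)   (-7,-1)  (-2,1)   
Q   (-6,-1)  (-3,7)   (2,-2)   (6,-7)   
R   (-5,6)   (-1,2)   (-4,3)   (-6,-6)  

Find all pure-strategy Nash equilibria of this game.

(R, P)

Check mutual best responses: a cell is a NE iff neither player can gain by unilaterally deviating.
The Row player's best responses — vs P: R (payoff -5); vs Q: R (payoff -1); vs R: Q (payoff 2); vs S: Q (payoff 6).
The Column player's best responses — vs P: Q (payoff 4); vs Q: Q (payoff 7); vs R: P (payoff 6).
The only mutual best response is (R, P); neither player gains by switching there.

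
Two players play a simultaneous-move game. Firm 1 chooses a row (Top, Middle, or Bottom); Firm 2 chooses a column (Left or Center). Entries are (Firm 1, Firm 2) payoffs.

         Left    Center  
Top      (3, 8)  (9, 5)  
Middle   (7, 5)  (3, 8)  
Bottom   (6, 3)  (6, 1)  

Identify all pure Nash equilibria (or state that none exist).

There is no pure-strategy Nash equilibrium

Check mutual best responses: a cell is a NE iff neither player can gain by unilaterally deviating.
Firm 1's best responses — vs Left: Middle (payoff 7); vs Center: Top (payoff 9).
Firm 2's best responses — vs Top: Left (payoff 8); vs Middle: Center (payoff 8); vs Bottom: Left (payoff 3).
No cell has both players best-responding. For instance, Firm 1's best reply to Left is Middle, but against Middle Firm 2 prefers Center over Left.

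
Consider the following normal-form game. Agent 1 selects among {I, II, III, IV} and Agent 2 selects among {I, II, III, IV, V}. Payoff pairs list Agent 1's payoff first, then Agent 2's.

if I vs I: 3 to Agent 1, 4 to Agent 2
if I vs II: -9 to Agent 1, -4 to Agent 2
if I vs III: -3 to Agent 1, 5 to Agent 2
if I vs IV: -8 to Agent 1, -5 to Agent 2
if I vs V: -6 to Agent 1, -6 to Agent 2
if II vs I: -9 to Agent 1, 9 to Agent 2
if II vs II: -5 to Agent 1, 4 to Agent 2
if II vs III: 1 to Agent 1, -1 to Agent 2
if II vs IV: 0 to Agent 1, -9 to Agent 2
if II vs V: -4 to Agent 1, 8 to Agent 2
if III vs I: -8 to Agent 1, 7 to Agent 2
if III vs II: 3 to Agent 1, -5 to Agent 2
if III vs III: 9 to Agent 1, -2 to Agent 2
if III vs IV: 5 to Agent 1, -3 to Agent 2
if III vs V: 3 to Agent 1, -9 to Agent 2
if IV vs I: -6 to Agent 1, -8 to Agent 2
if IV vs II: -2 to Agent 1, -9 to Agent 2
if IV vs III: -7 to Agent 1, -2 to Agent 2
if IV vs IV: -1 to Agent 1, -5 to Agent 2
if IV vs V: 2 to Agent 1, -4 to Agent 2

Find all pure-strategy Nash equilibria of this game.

A profile is a Nash equilibrium when each player is best-responding to the other.
Agent 1's best responses — vs I: I (payoff 3); vs II: III (payoff 3); vs III: III (payoff 9); vs IV: III (payoff 5); vs V: III (payoff 3).
Agent 2's best responses — vs I: III (payoff 5); vs II: I (payoff 9); vs III: I (payoff 7); vs IV: III (payoff -2).
No cell has both players best-responding. For instance, Agent 1's best reply to I is I, but against I Agent 2 prefers III over I.

No pure-strategy Nash equilibrium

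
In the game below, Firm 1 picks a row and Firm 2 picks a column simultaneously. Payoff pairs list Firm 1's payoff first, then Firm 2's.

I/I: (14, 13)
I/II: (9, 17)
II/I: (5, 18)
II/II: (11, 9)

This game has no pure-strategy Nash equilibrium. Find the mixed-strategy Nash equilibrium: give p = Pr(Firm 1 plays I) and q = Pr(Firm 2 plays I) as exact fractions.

p = 9/13, q = 2/11

Each player's mixing probability is pinned down by making the *other* player indifferent.
Firm 2 indifferent between I and II: p·13 + (1−p)·18 = p·17 + (1−p)·9 ⟹ 18 + (-5)p = 9 + 8p ⟹ p = 9/13.
Firm 1 indifferent between I and II: q·14 + (1−q)·9 = q·5 + (1−q)·11 ⟹ 9 + 5q = 11 + (-6)q ⟹ q = 2/11.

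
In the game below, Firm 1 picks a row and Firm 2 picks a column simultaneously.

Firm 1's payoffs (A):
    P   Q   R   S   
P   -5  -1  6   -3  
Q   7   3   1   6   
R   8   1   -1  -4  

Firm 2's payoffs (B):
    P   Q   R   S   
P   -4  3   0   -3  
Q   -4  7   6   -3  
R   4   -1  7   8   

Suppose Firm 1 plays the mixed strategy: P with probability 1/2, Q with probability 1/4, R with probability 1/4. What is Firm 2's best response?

R

Firm 2's best reply maximizes expected payoff against the mix.
P: (1/2)·(-4) + (1/4)·(-4) + (1/4)·4 = -2
Q: (1/2)·3 + (1/4)·7 + (1/4)·(-1) = 3
R: (1/2)·0 + (1/4)·6 + (1/4)·7 = 13/4
S: (1/2)·(-3) + (1/4)·(-3) + (1/4)·8 = -1/4
Highest expected payoff is 13/4, from R.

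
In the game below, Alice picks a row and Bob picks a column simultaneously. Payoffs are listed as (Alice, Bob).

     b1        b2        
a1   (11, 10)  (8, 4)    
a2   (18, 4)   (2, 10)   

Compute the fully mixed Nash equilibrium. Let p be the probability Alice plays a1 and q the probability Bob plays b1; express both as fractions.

p = 1/2, q = 6/13

In a mixed NE each player is indifferent between their pure strategies, so the opponent's mix sets the indifference.
Bob indifferent between b1 and b2: p·10 + (1−p)·4 = p·4 + (1−p)·10 ⟹ 4 + 6p = 10 + (-6)p ⟹ p = 1/2.
Alice indifferent between a1 and a2: q·11 + (1−q)·8 = q·18 + (1−q)·2 ⟹ 8 + 3q = 2 + 16q ⟹ q = 6/13.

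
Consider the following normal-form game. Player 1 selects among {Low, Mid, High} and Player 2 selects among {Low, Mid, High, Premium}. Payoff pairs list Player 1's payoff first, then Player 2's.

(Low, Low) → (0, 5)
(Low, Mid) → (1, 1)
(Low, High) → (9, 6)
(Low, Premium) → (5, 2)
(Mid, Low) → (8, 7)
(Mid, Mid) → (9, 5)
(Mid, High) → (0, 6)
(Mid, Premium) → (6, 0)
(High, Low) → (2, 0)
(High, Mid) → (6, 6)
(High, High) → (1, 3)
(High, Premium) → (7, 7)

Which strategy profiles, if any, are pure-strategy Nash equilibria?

(Low, High), (Mid, Low), and (High, Premium)

A profile is a Nash equilibrium when each player is best-responding to the other.
Player 1's best responses — vs Low: Mid (payoff 8); vs Mid: Mid (payoff 9); vs High: Low (payoff 9); vs Premium: High (payoff 7).
Player 2's best responses — vs Low: High (payoff 6); vs Mid: Low (payoff 7); vs High: Premium (payoff 7).
Mutual best responses occur at (Low, High), (Mid, Low), and (High, Premium); at each, neither player gains by switching.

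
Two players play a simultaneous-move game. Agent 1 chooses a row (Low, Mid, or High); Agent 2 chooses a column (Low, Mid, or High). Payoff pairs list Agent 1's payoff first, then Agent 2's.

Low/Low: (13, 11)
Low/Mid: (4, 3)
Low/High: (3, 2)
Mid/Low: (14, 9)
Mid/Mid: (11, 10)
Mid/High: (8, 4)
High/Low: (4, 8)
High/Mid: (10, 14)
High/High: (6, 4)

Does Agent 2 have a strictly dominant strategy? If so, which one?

None

A strategy is strictly dominant if it gives Agent 2 a strictly higher payoff than every other strategy, against every choice by the opponent.
Low is not dominant: against Mid, Mid gives 10 > 9.
Mid is not dominant: against Low, Low gives 11 > 3.
High is not dominant: against Low, Low gives 11 > 2.
No single strategy is best against every opponent action.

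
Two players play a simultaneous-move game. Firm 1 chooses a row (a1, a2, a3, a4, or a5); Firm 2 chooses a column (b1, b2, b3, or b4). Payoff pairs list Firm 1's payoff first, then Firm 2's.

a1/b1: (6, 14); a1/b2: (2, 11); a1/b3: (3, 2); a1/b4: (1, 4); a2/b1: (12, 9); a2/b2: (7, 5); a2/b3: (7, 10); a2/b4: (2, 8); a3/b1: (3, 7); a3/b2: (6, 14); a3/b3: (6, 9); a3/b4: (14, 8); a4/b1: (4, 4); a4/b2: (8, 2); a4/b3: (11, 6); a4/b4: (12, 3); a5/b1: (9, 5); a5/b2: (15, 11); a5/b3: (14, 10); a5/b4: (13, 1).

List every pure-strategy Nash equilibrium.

A profile is a Nash equilibrium when each player is best-responding to the other.
Firm 1's best responses — vs b1: a2 (payoff 12); vs b2: a5 (payoff 15); vs b3: a5 (payoff 14); vs b4: a3 (payoff 14).
Firm 2's best responses — vs a1: b1 (payoff 14); vs a2: b3 (payoff 10); vs a3: b2 (payoff 14); vs a4: b3 (payoff 6); vs a5: b2 (payoff 11).
The only mutual best response is (a5, b2); neither player gains by switching there.

(a5, b2)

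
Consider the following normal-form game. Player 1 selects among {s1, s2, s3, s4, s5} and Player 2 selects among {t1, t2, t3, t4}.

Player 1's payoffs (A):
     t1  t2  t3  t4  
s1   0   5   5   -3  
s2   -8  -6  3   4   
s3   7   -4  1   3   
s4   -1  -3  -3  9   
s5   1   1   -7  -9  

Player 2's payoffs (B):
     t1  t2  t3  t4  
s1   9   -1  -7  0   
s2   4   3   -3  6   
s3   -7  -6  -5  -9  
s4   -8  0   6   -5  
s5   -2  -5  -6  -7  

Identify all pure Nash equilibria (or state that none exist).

There is no pure-strategy Nash equilibrium

Find each player's best response to every opponent strategy; NE are the intersections.
Player 1's best responses — vs t1: s3 (payoff 7); vs t2: s1 (payoff 5); vs t3: s1 (payoff 5); vs t4: s4 (payoff 9).
Player 2's best responses — vs s1: t1 (payoff 9); vs s2: t4 (payoff 6); vs s3: t3 (payoff -5); vs s4: t3 (payoff 6); vs s5: t1 (payoff -2).
No cell has both players best-responding. For instance, Player 1's best reply to t4 is s4, but against s4 Player 2 prefers t3 over t4.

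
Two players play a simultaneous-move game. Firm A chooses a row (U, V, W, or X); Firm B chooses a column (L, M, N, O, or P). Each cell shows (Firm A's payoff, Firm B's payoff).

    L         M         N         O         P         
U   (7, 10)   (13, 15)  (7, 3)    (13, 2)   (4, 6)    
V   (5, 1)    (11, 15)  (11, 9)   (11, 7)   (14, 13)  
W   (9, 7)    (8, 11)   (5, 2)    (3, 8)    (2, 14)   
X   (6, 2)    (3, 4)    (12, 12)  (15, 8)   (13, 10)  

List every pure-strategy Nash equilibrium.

(U, M) and (X, N)

Find each player's best response to every opponent strategy; NE are the intersections.
Firm A's best responses — vs L: W (payoff 9); vs M: U (payoff 13); vs N: X (payoff 12); vs O: X (payoff 15); vs P: V (payoff 14).
Firm B's best responses — vs U: M (payoff 15); vs V: M (payoff 15); vs W: P (payoff 14); vs X: N (payoff 12).
Mutual best responses occur at (U, M) and (X, N); at each, neither player gains by switching.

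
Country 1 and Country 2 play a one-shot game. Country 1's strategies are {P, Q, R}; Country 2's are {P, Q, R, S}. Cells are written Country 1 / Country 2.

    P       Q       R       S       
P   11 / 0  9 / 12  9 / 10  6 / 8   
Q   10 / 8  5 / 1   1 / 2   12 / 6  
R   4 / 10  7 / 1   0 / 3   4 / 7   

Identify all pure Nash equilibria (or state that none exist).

Find each player's best response to every opponent strategy; NE are the intersections.
Country 1's best responses — vs P: P (payoff 11); vs Q: P (payoff 9); vs R: P (payoff 9); vs S: Q (payoff 12).
Country 2's best responses — vs P: Q (payoff 12); vs Q: P (payoff 8); vs R: P (payoff 10).
The only mutual best response is (P, Q); neither player gains by switching there.

(P, Q)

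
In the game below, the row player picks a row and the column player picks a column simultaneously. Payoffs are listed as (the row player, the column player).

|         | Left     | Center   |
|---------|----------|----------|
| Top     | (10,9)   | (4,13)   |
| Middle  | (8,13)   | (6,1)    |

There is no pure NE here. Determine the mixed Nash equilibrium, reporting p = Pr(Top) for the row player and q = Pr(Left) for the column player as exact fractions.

Each player's mixing probability is pinned down by making the *other* player indifferent.
The column player indifferent between Left and Center: p·9 + (1−p)·13 = p·13 + (1−p)·1 ⟹ 13 + (-4)p = 1 + 12p ⟹ p = 3/4.
The row player indifferent between Top and Middle: q·10 + (1−q)·4 = q·8 + (1−q)·6 ⟹ 4 + 6q = 6 + 2q ⟹ q = 1/2.

p = 3/4, q = 1/2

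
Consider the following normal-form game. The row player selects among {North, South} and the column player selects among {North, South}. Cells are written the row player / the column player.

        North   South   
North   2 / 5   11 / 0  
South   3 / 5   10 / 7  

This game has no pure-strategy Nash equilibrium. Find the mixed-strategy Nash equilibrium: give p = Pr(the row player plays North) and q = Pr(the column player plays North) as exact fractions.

p = 2/7, q = 1/2

In a mixed NE each player is indifferent between their pure strategies, so the opponent's mix sets the indifference.
The column player indifferent between North and South: p·5 + (1−p)·5 = p·0 + (1−p)·7 ⟹ 5 + 0p = 7 + (-7)p ⟹ p = 2/7.
The row player indifferent between North and South: q·2 + (1−q)·11 = q·3 + (1−q)·10 ⟹ 11 + (-9)q = 10 + (-7)q ⟹ q = 1/2.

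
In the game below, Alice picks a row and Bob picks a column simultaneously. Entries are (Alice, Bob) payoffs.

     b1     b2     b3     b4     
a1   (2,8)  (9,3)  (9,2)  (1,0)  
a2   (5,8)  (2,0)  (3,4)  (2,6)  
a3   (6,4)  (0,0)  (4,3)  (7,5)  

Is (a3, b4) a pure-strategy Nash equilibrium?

Holding Bob at b4: Alice gets 7 from a3, versus 1 from a1, 2 from a2. No profitable deviation for Alice.
Holding Alice at a3: Bob gets 5 from b4, versus 4 from b1, 0 from b2, 3 from b3. No profitable deviation for Bob either.

Yes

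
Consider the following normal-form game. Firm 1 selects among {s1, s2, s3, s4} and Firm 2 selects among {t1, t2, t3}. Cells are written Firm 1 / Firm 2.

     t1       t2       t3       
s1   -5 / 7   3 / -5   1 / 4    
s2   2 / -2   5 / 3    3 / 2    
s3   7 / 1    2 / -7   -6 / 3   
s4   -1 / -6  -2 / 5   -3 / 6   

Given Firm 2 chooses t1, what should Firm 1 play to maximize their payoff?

s3

With Firm 2 fixed at t1, Firm 1's payoffs are: s1 → -5, s2 → 2, s3 → 7, s4 → -1.
The maximum is 7, achieved by s3.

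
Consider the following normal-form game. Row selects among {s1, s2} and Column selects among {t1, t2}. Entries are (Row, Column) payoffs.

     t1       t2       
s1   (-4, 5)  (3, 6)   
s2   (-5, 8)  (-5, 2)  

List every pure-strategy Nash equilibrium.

(s1, t2)

A profile is a Nash equilibrium when each player is best-responding to the other.
Row's best responses — vs t1: s1 (payoff -4); vs t2: s1 (payoff 3).
Column's best responses — vs s1: t2 (payoff 6); vs s2: t1 (payoff 8).
The only mutual best response is (s1, t2); neither player gains by switching there.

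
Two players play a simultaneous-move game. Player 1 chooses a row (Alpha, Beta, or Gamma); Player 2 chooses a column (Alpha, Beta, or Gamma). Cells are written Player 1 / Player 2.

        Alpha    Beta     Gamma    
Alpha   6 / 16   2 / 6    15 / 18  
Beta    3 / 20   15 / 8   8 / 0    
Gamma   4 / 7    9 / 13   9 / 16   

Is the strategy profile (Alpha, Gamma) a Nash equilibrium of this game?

Yes

Holding Player 2 at Gamma: Player 1 gets 15 from Alpha, versus 8 from Beta, 9 from Gamma. No profitable deviation for Player 1.
Holding Player 1 at Alpha: Player 2 gets 18 from Gamma, versus 16 from Alpha, 6 from Beta. No profitable deviation for Player 2 either.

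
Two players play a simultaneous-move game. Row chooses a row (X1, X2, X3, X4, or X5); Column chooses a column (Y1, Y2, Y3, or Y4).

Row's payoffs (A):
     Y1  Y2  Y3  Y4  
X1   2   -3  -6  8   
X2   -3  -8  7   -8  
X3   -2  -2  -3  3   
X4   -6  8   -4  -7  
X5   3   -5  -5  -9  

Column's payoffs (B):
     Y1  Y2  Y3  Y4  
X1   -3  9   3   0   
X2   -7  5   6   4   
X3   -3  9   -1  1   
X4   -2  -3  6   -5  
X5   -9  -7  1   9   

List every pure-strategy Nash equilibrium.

(X2, Y3)

Check mutual best responses: a cell is a NE iff neither player can gain by unilaterally deviating.
Row's best responses — vs Y1: X5 (payoff 3); vs Y2: X4 (payoff 8); vs Y3: X2 (payoff 7); vs Y4: X1 (payoff 8).
Column's best responses — vs X1: Y2 (payoff 9); vs X2: Y3 (payoff 6); vs X3: Y2 (payoff 9); vs X4: Y3 (payoff 6); vs X5: Y4 (payoff 9).
The only mutual best response is (X2, Y3); neither player gains by switching there.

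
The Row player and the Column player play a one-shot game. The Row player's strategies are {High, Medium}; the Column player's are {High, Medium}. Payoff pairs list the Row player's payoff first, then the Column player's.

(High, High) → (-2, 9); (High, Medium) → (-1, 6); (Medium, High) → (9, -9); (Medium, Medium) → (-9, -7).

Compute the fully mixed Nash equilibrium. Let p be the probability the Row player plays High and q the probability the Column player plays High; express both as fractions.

p = 2/5, q = 8/19

Each player's mixing probability is pinned down by making the *other* player indifferent.
The Column player indifferent between High and Medium: p·9 + (1−p)·(-9) = p·6 + (1−p)·(-7) ⟹ (-9) + 18p = (-7) + 13p ⟹ p = 2/5.
The Row player indifferent between High and Medium: q·(-2) + (1−q)·(-1) = q·9 + (1−q)·(-9) ⟹ (-1) + (-1)q = (-9) + 18q ⟹ q = 8/19.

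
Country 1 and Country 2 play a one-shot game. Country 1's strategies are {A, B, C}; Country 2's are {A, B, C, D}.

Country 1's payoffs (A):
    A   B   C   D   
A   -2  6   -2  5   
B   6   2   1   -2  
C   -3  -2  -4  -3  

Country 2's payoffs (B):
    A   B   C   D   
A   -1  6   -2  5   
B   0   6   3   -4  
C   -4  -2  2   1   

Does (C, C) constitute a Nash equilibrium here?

No

Holding Country 2 at C: Country 1 gets -4 from C but could get 1 by switching to B. Country 1 has a profitable deviation.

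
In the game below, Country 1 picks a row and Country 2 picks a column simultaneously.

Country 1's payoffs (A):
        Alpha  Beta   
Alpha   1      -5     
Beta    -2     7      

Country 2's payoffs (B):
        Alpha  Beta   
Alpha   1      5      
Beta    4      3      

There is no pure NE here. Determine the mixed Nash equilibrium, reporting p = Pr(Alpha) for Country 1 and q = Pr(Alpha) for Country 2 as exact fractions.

p = 1/5, q = 4/5

In a mixed NE each player is indifferent between their pure strategies, so the opponent's mix sets the indifference.
Country 2 indifferent between Alpha and Beta: p·1 + (1−p)·4 = p·5 + (1−p)·3 ⟹ 4 + (-3)p = 3 + 2p ⟹ p = 1/5.
Country 1 indifferent between Alpha and Beta: q·1 + (1−q)·(-5) = q·(-2) + (1−q)·7 ⟹ (-5) + 6q = 7 + (-9)q ⟹ q = 4/5.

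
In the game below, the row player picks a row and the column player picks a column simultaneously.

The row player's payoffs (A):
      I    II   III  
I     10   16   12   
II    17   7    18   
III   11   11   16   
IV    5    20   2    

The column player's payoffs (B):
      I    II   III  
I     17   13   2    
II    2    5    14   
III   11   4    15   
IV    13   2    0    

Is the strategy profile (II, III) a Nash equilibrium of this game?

Yes

Holding the column player at III: the row player gets 18 from II, versus 12 from I, 16 from III, 2 from IV. No profitable deviation for the row player.
Holding the row player at II: the column player gets 14 from III, versus 2 from I, 5 from II. No profitable deviation for the column player either.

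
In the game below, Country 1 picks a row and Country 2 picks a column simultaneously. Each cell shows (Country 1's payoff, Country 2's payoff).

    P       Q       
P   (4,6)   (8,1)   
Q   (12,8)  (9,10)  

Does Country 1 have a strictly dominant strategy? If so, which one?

Check whether one of Country 1's strategies beats all alternatives regardless of what the opponent does.
Q strictly dominates: vs P: 12 > 4; vs Q: 9 > 8.

Q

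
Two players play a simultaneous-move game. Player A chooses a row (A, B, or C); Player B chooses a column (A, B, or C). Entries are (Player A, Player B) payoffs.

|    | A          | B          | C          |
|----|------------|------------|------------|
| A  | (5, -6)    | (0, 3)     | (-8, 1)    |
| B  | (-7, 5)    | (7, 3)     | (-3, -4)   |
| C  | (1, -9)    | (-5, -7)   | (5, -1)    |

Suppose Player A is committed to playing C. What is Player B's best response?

With Player A fixed at C, Player B's payoffs are: A → -9, B → -7, C → -1.
The maximum is -1, achieved by C.

C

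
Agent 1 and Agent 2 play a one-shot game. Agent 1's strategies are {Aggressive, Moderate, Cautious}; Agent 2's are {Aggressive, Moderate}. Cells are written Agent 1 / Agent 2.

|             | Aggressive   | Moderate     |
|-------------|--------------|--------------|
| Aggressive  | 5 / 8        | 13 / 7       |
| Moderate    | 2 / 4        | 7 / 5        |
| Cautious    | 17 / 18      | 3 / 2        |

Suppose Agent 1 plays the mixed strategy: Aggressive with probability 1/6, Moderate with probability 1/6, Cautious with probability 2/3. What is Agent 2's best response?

Aggressive

Compute Agent 2's expected payoff from each pure strategy against the given mix.
Aggressive: (1/6)·8 + (1/6)·4 + (2/3)·18 = 14
Moderate: (1/6)·7 + (1/6)·5 + (2/3)·2 = 10/3
Highest expected payoff is 14, from Aggressive.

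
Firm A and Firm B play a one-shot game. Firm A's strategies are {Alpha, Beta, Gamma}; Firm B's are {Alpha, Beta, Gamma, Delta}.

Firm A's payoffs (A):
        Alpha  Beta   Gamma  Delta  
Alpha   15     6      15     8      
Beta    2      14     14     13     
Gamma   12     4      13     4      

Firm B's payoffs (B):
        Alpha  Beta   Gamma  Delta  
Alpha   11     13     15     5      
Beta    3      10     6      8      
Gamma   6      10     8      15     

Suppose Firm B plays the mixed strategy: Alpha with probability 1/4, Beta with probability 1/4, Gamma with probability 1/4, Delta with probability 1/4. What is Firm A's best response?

Compute Firm A's expected payoff from each pure strategy against the given mix.
Alpha: (1/4)·15 + (1/4)·6 + (1/4)·15 + (1/4)·8 = 11
Beta: (1/4)·2 + (1/4)·14 + (1/4)·14 + (1/4)·13 = 43/4
Gamma: (1/4)·12 + (1/4)·4 + (1/4)·13 + (1/4)·4 = 33/4
Highest expected payoff is 11, from Alpha.

Alpha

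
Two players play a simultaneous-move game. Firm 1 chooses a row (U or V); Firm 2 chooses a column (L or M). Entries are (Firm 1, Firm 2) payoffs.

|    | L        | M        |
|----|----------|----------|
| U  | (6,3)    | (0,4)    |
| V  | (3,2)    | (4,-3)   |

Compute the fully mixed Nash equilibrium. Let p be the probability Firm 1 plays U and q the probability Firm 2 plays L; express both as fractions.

Each player's mixing probability is pinned down by making the *other* player indifferent.
Firm 2 indifferent between L and M: p·3 + (1−p)·2 = p·4 + (1−p)·(-3) ⟹ 2 + 1p = (-3) + 7p ⟹ p = 5/6.
Firm 1 indifferent between U and V: q·6 + (1−q)·0 = q·3 + (1−q)·4 ⟹ 0 + 6q = 4 + (-1)q ⟹ q = 4/7.

p = 5/6, q = 4/7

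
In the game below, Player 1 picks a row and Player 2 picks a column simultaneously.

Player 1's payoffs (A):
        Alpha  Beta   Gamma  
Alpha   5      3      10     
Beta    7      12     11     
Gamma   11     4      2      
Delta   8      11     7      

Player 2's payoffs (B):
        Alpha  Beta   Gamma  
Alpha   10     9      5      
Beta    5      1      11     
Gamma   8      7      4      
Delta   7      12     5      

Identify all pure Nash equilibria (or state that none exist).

(Beta, Gamma) and (Gamma, Alpha)

A profile is a Nash equilibrium when each player is best-responding to the other.
Player 1's best responses — vs Alpha: Gamma (payoff 11); vs Beta: Beta (payoff 12); vs Gamma: Beta (payoff 11).
Player 2's best responses — vs Alpha: Alpha (payoff 10); vs Beta: Gamma (payoff 11); vs Gamma: Alpha (payoff 8); vs Delta: Beta (payoff 12).
Mutual best responses occur at (Beta, Gamma) and (Gamma, Alpha); at each, neither player gains by switching.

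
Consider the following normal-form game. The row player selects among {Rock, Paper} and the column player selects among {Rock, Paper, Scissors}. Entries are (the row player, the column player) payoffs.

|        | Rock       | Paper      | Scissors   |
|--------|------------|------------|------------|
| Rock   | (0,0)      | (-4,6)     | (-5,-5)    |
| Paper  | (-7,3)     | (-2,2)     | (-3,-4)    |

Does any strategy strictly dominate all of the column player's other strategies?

A strategy is strictly dominant if it gives the column player a strictly higher payoff than every other strategy, against every choice by the opponent.
Rock is not dominant: against Rock, Paper gives 6 > 0.
Paper is not dominant: against Paper, Rock gives 3 > 2.
Scissors is not dominant: against Rock, Rock gives 0 > -5.
No single strategy is best against every opponent action.

No strictly dominant strategy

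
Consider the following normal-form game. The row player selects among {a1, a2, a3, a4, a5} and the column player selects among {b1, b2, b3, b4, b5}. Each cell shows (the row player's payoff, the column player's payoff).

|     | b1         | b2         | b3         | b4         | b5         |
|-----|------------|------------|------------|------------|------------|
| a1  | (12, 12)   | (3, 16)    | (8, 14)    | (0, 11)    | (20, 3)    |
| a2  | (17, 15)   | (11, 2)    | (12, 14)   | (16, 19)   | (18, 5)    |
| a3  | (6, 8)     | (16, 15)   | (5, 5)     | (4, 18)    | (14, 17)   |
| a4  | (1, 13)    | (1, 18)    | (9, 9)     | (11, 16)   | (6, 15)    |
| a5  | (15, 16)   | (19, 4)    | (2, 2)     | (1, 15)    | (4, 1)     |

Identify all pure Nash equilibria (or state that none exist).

Check mutual best responses: a cell is a NE iff neither player can gain by unilaterally deviating.
The row player's best responses — vs b1: a2 (payoff 17); vs b2: a5 (payoff 19); vs b3: a2 (payoff 12); vs b4: a2 (payoff 16); vs b5: a1 (payoff 20).
The column player's best responses — vs a1: b2 (payoff 16); vs a2: b4 (payoff 19); vs a3: b4 (payoff 18); vs a4: b2 (payoff 18); vs a5: b1 (payoff 16).
The only mutual best response is (a2, b4); neither player gains by switching there.

(a2, b4)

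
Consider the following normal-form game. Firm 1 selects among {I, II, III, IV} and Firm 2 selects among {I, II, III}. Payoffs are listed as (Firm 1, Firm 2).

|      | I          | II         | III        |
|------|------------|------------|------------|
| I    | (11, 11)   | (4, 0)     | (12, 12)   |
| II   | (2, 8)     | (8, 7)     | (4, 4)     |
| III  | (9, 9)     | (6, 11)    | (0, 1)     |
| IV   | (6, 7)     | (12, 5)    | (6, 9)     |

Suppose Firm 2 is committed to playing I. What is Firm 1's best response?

I

With Firm 2 fixed at I, Firm 1's payoffs are: I → 11, II → 2, III → 9, IV → 6.
The maximum is 11, achieved by I.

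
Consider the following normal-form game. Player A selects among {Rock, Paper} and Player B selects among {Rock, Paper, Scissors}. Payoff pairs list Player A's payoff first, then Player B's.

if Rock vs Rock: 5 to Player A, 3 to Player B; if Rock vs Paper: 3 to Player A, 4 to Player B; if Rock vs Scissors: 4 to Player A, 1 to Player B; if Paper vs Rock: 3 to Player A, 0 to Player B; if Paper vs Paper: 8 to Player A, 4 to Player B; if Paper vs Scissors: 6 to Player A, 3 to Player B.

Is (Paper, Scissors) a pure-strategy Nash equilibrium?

No

Holding Player B at Scissors: Player A gets 6 from Paper, versus 4 from Rock. No profitable deviation for Player A.
Holding Player A at Paper: Player B gets 3 from Scissors but could get 4 by switching to Paper. Player B has a profitable deviation.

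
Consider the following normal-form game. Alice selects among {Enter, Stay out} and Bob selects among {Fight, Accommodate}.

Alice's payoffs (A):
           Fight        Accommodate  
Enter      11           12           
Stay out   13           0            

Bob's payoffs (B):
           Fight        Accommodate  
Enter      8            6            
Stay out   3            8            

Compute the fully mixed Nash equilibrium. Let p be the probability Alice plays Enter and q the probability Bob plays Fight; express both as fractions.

p = 5/7, q = 6/7

In a mixed NE each player is indifferent between their pure strategies, so the opponent's mix sets the indifference.
Bob indifferent between Fight and Accommodate: p·8 + (1−p)·3 = p·6 + (1−p)·8 ⟹ 3 + 5p = 8 + (-2)p ⟹ p = 5/7.
Alice indifferent between Enter and Stay out: q·11 + (1−q)·12 = q·13 + (1−q)·0 ⟹ 12 + (-1)q = 0 + 13q ⟹ q = 6/7.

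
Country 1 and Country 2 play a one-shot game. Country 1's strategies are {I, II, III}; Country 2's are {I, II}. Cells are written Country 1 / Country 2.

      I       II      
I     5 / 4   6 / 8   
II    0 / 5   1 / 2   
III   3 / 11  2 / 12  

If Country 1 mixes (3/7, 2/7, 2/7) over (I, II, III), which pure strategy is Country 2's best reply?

Country 2's best reply maximizes expected payoff against the mix.
I: (3/7)·4 + (2/7)·5 + (2/7)·11 = 44/7
II: (3/7)·8 + (2/7)·2 + (2/7)·12 = 52/7
Highest expected payoff is 52/7, from II.

II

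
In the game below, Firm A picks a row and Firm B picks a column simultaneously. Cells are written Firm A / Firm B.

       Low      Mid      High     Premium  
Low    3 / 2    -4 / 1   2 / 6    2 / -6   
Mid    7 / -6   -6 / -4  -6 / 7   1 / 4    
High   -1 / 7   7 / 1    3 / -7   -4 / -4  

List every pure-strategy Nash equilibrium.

None

Find each player's best response to every opponent strategy; NE are the intersections.
Firm A's best responses — vs Low: Mid (payoff 7); vs Mid: High (payoff 7); vs High: High (payoff 3); vs Premium: Low (payoff 2).
Firm B's best responses — vs Low: High (payoff 6); vs Mid: High (payoff 7); vs High: Low (payoff 7).
No cell has both players best-responding. For instance, Firm A's best reply to Low is Mid, but against Mid Firm B prefers High over Low.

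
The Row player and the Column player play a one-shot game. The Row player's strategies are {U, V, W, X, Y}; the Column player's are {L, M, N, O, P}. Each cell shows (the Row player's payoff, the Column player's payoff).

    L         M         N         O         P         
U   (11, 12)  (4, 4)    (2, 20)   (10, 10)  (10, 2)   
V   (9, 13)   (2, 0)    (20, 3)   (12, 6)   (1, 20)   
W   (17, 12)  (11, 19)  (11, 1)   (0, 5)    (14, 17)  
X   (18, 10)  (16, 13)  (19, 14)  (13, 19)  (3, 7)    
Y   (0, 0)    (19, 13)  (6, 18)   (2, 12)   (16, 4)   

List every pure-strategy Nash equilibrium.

A profile is a Nash equilibrium when each player is best-responding to the other.
The Row player's best responses — vs L: X (payoff 18); vs M: Y (payoff 19); vs N: V (payoff 20); vs O: X (payoff 13); vs P: Y (payoff 16).
The Column player's best responses — vs U: N (payoff 20); vs V: P (payoff 20); vs W: M (payoff 19); vs X: O (payoff 19); vs Y: N (payoff 18).
The only mutual best response is (X, O); neither player gains by switching there.

(X, O)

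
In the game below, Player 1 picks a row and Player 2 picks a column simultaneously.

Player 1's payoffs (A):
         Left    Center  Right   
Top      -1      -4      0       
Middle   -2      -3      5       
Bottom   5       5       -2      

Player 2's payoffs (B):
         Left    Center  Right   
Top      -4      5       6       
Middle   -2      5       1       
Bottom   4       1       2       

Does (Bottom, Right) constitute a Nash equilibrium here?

No

Holding Player 2 at Right: Player 1 gets -2 from Bottom but could get 5 by switching to Middle. Player 1 has a profitable deviation.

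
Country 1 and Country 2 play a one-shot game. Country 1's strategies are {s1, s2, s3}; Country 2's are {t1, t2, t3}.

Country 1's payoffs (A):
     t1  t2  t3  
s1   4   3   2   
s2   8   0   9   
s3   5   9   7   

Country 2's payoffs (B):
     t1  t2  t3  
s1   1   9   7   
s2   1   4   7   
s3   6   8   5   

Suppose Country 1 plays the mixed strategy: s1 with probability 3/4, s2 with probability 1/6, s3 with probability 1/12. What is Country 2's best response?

t2

Compute Country 2's expected payoff from each pure strategy against the given mix.
t1: (3/4)·1 + (1/6)·1 + (1/12)·6 = 17/12
t2: (3/4)·9 + (1/6)·4 + (1/12)·8 = 97/12
t3: (3/4)·7 + (1/6)·7 + (1/12)·5 = 41/6
Highest expected payoff is 97/12, from t2.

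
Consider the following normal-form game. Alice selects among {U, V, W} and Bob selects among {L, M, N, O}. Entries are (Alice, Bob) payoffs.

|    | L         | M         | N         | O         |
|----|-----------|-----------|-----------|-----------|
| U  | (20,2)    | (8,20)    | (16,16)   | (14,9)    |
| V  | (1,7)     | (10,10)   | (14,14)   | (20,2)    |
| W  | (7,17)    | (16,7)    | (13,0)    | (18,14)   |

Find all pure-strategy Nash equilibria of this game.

No pure-strategy Nash equilibrium

A profile is a Nash equilibrium when each player is best-responding to the other.
Alice's best responses — vs L: U (payoff 20); vs M: W (payoff 16); vs N: U (payoff 16); vs O: V (payoff 20).
Bob's best responses — vs U: M (payoff 20); vs V: N (payoff 14); vs W: L (payoff 17).
No cell has both players best-responding. For instance, Alice's best reply to O is V, but against V Bob prefers N over O.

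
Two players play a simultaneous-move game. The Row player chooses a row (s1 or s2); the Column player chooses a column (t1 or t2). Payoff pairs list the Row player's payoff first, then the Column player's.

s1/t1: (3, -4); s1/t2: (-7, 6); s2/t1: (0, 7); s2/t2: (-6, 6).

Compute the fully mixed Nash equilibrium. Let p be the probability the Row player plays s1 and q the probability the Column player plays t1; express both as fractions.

p = 1/11, q = 1/4

In a mixed NE each player is indifferent between their pure strategies, so the opponent's mix sets the indifference.
The Column player indifferent between t1 and t2: p·(-4) + (1−p)·7 = p·6 + (1−p)·6 ⟹ 7 + (-11)p = 6 + 0p ⟹ p = 1/11.
The Row player indifferent between s1 and s2: q·3 + (1−q)·(-7) = q·0 + (1−q)·(-6) ⟹ (-7) + 10q = (-6) + 6q ⟹ q = 1/4.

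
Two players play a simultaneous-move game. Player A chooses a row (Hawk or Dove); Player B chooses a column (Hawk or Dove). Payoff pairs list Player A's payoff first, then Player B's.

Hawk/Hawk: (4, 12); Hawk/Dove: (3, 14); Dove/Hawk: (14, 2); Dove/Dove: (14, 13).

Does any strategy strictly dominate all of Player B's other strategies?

Dove

A strategy is strictly dominant if it gives Player B a strictly higher payoff than every other strategy, against every choice by the opponent.
Dove strictly dominates: vs Hawk: 14 > 12; vs Dove: 13 > 2.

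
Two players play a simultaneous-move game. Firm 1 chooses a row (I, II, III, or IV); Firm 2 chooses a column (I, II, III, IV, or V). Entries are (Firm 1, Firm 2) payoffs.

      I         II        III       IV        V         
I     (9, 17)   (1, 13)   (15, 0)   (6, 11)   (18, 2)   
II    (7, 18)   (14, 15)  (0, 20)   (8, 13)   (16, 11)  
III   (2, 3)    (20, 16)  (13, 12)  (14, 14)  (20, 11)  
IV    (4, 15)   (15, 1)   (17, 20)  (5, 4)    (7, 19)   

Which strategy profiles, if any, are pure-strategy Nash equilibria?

A profile is a Nash equilibrium when each player is best-responding to the other.
Firm 1's best responses — vs I: I (payoff 9); vs II: III (payoff 20); vs III: IV (payoff 17); vs IV: III (payoff 14); vs V: III (payoff 20).
Firm 2's best responses — vs I: I (payoff 17); vs II: III (payoff 20); vs III: II (payoff 16); vs IV: III (payoff 20).
Mutual best responses occur at (I, I), (III, II), and (IV, III); at each, neither player gains by switching.

(I, I), (III, II), and (IV, III)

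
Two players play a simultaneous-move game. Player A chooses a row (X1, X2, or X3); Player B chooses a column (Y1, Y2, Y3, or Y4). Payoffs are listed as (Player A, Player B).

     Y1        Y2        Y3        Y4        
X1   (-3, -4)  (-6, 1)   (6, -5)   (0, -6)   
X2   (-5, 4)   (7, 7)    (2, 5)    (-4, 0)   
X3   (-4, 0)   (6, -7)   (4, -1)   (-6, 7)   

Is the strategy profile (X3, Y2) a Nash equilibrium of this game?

Holding Player B at Y2: Player A gets 6 from X3 but could get 7 by switching to X2. Player A has a profitable deviation.

No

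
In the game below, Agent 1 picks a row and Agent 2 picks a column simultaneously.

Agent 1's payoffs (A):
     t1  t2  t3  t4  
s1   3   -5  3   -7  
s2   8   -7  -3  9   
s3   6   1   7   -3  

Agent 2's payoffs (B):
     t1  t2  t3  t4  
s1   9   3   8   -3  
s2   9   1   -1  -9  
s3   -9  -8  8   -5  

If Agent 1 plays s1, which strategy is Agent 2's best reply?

t1

With Agent 1 fixed at s1, Agent 2's payoffs are: t1 → 9, t2 → 3, t3 → 8, t4 → -3.
The maximum is 9, achieved by t1.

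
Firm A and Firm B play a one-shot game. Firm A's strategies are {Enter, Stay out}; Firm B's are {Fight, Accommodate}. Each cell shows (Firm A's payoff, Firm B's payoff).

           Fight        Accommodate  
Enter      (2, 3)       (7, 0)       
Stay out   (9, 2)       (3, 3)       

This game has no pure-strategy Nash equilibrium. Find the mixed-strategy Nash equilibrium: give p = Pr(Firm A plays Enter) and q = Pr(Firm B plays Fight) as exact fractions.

Each player's mixing probability is pinned down by making the *other* player indifferent.
Firm B indifferent between Fight and Accommodate: p·3 + (1−p)·2 = p·0 + (1−p)·3 ⟹ 2 + 1p = 3 + (-3)p ⟹ p = 1/4.
Firm A indifferent between Enter and Stay out: q·2 + (1−q)·7 = q·9 + (1−q)·3 ⟹ 7 + (-5)q = 3 + 6q ⟹ q = 4/11.

p = 1/4, q = 4/11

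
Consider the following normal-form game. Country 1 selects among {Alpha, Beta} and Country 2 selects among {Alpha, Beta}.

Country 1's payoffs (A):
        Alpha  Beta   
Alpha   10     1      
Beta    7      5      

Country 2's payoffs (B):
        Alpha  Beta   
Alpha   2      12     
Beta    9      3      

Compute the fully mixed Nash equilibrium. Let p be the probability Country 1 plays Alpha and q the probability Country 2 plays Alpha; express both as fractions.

In a mixed NE each player is indifferent between their pure strategies, so the opponent's mix sets the indifference.
Country 2 indifferent between Alpha and Beta: p·2 + (1−p)·9 = p·12 + (1−p)·3 ⟹ 9 + (-7)p = 3 + 9p ⟹ p = 3/8.
Country 1 indifferent between Alpha and Beta: q·10 + (1−q)·1 = q·7 + (1−q)·5 ⟹ 1 + 9q = 5 + 2q ⟹ q = 4/7.

p = 3/8, q = 4/7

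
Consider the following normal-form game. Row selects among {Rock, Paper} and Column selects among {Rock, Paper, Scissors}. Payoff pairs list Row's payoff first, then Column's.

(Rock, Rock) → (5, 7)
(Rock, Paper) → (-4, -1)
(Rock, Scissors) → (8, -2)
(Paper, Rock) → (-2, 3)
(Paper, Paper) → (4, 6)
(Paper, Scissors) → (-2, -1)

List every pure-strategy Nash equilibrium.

A profile is a Nash equilibrium when each player is best-responding to the other.
Row's best responses — vs Rock: Rock (payoff 5); vs Paper: Paper (payoff 4); vs Scissors: Rock (payoff 8).
Column's best responses — vs Rock: Rock (payoff 7); vs Paper: Paper (payoff 6).
Mutual best responses occur at (Rock, Rock) and (Paper, Paper); at each, neither player gains by switching.

(Rock, Rock) and (Paper, Paper)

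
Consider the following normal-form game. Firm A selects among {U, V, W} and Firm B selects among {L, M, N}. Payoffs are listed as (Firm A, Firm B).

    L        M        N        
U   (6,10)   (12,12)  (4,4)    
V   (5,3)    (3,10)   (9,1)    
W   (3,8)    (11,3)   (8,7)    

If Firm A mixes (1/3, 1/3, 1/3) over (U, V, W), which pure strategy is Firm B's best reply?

M

Firm B's best reply maximizes expected payoff against the mix.
L: (1/3)·10 + (1/3)·3 + (1/3)·8 = 7
M: (1/3)·12 + (1/3)·10 + (1/3)·3 = 25/3
N: (1/3)·4 + (1/3)·1 + (1/3)·7 = 4
Highest expected payoff is 25/3, from M.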